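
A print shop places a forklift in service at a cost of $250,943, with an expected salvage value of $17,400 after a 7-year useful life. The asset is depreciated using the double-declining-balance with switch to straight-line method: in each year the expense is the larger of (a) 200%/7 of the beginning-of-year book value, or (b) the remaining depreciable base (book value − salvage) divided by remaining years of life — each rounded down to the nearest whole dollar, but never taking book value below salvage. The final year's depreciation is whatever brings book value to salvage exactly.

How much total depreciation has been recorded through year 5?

$204,283

Depreciable base = $250,943 − $17,400 = $233,543.
Year 1: DB = ⌊$250,943 × 200%/7⌋ = $71,698; SL = ⌊$233,543/7⌋ = $33,363 → take DB $71,698. Book value $179,245.
Year 2: DB = ⌊$179,245 × 200%/7⌋ = $51,212; SL = ⌊$161,845/6⌋ = $26,974 → take DB $51,212. Book value $128,033.
Year 3: DB = ⌊$128,033 × 200%/7⌋ = $36,580; SL = ⌊$110,633/5⌋ = $22,126 → take DB $36,580. Book value $91,453.
Year 4: DB = ⌊$91,453 × 200%/7⌋ = $26,129; SL = ⌊$74,053/4⌋ = $18,513 → take DB $26,129. Book value $65,324.
Year 5: DB = ⌊$65,324 × 200%/7⌋ = $18,664; SL = ⌊$47,924/3⌋ = $15,974 → take DB $18,664. Book value $46,660.
Accumulated through year 5 = $250,943 − $46,660 = $204,283.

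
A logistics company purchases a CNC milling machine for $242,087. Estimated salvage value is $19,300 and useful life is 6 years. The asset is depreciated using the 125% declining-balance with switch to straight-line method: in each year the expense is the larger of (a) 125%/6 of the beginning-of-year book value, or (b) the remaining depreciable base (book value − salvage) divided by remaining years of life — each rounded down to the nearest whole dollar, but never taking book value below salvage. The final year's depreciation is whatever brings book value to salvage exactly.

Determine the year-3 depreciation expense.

Depreciable base = $242,087 − $19,300 = $222,787.
Year 1: DB = ⌊$242,087 × 125%/6⌋ = $50,434; SL = ⌊$222,787/6⌋ = $37,131 → take DB $50,434. Book value $191,653.
Year 2: DB = ⌊$191,653 × 125%/6⌋ = $39,927; SL = ⌊$172,353/5⌋ = $34,470 → take DB $39,927. Book value $151,726.
Year 3: DB = ⌊$151,726 × 125%/6⌋ = $31,609; SL = ⌊$132,426/4⌋ = $33,106 → take SL $33,106. Book value $118,620.

$33,106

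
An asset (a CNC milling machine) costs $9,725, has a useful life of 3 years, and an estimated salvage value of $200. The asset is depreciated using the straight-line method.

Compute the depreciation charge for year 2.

$3,175

Depreciable base = $9,725 − $200 = $9,525.
Annual expense = $9,525 / 3 = $3,175.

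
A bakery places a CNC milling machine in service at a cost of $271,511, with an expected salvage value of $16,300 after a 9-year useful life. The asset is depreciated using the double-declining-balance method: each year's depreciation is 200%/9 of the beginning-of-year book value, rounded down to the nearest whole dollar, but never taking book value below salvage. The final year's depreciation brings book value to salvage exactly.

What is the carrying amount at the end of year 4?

$99,361

Depreciable base = $271,511 − $16,300 = $255,211.
Year 1: ⌊$271,511 × 200%/9⌋ = $60,335. Book value $211,176.
Year 2: ⌊$211,176 × 200%/9⌋ = $46,928. Book value $164,248.
Year 3: ⌊$164,248 × 200%/9⌋ = $36,499. Book value $127,749.
Year 4: ⌊$127,749 × 200%/9⌋ = $28,388. Book value $99,361.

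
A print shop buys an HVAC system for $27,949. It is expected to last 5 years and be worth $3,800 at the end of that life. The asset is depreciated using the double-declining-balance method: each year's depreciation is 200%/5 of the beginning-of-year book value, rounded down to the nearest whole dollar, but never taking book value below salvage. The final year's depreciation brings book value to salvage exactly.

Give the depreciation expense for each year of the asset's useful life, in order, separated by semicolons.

Depreciable base = $27,949 − $3,800 = $24,149.
Year 1: ⌊$27,949 × 200%/5⌋ = $11,179. Book value $16,770.
Year 2: ⌊$16,770 × 200%/5⌋ = $6,708. Book value $10,062.
Year 3: ⌊$10,062 × 200%/5⌋ = $4,024. Book value $6,038.
Year 4: ⌊$6,038 × 200%/5⌋ = $2,415, capped at $2,238. Book value $3,800.
Year 5 (final): $3,800 − $3,800 = $0. Book value $3,800.

$11,179; $6,708; $4,024; $2,238; $0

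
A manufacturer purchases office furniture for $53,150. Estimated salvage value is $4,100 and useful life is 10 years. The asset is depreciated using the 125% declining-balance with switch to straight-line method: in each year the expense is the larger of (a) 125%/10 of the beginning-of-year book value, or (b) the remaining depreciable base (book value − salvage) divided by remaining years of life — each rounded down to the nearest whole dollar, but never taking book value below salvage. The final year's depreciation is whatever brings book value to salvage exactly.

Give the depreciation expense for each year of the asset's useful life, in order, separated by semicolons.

Depreciable base = $53,150 − $4,100 = $49,050.
Year 1: DB = ⌊$53,150 × 125%/10⌋ = $6,643; SL = ⌊$49,050/10⌋ = $4,905 → take DB $6,643. Book value $46,507.
Year 2: DB = ⌊$46,507 × 125%/10⌋ = $5,813; SL = ⌊$42,407/9⌋ = $4,711 → take DB $5,813. Book value $40,694.
Year 3: DB = ⌊$40,694 × 125%/10⌋ = $5,086; SL = ⌊$36,594/8⌋ = $4,574 → take DB $5,086. Book value $35,608.
Year 4: DB = ⌊$35,608 × 125%/10⌋ = $4,451; SL = ⌊$31,508/7⌋ = $4,501 → take SL $4,501. Book value $31,107.
Year 5: DB = ⌊$31,107 × 125%/10⌋ = $3,888; SL = ⌊$27,007/6⌋ = $4,501 → take SL $4,501. Book value $26,606.
Year 6: DB = ⌊$26,606 × 125%/10⌋ = $3,325; SL = ⌊$22,506/5⌋ = $4,501 → take SL $4,501. Book value $22,105.
Year 7: DB = ⌊$22,105 × 125%/10⌋ = $2,763; SL = ⌊$18,005/4⌋ = $4,501 → take SL $4,501. Book value $17,604.
Year 8: DB = ⌊$17,604 × 125%/10⌋ = $2,200; SL = ⌊$13,504/3⌋ = $4,501 → take SL $4,501. Book value $13,103.
Year 9: DB = ⌊$13,103 × 125%/10⌋ = $1,637; SL = ⌊$9,003/2⌋ = $4,501 → take SL $4,501. Book value $8,602.
Year 10 (final): $8,602 − $4,100 = $4,502. Book value $4,100.

$6,643; $5,813; $5,086; $4,501; $4,501; $4,501; $4,501; $4,501; $4,501; $4,502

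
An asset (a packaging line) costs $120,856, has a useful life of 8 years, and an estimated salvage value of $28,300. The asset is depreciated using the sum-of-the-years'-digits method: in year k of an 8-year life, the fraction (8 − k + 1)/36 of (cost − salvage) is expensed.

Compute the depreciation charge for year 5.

$10,284

Depreciable base = $120,856 − $28,300 = $92,556.
Sum of the years' digits = 8+7+6+5+4+3+2+1 = 36.
Year 1: $92,556 × 8/36 = $20,568. Book value $100,288.
Year 2: $92,556 × 7/36 = $17,997. Book value $82,291.
Year 3: $92,556 × 6/36 = $15,426. Book value $66,865.
Year 4: $92,556 × 5/36 = $12,855. Book value $54,010.
Year 5: $92,556 × 4/36 = $10,284. Book value $43,726.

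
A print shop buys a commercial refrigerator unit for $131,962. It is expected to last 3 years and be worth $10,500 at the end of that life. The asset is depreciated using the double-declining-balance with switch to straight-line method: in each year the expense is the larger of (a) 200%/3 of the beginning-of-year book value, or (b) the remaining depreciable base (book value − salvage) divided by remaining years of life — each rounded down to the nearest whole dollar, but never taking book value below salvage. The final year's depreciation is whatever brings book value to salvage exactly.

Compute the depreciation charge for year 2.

Depreciable base = $131,962 − $10,500 = $121,462.
Year 1: DB = ⌊$131,962 × 200%/3⌋ = $87,974; SL = ⌊$121,462/3⌋ = $40,487 → take DB $87,974. Book value $43,988.
Year 2: DB = ⌊$43,988 × 200%/3⌋ = $29,325; SL = ⌊$33,488/2⌋ = $16,744 → take DB $29,325. Book value $14,663.

$29,325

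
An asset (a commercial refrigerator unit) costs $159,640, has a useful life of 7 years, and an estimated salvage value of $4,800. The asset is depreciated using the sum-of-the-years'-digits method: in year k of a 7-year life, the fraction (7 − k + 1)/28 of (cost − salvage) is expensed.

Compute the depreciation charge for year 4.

Depreciable base = $159,640 − $4,800 = $154,840.
Sum of the years' digits = 7+6+5+4+3+2+1 = 28.
Year 1: $154,840 × 7/28 = $38,710. Book value $120,930.
Year 2: $154,840 × 6/28 = $33,180. Book value $87,750.
Year 3: $154,840 × 5/28 = $27,650. Book value $60,100.
Year 4: $154,840 × 4/28 = $22,120. Book value $37,980.

$22,120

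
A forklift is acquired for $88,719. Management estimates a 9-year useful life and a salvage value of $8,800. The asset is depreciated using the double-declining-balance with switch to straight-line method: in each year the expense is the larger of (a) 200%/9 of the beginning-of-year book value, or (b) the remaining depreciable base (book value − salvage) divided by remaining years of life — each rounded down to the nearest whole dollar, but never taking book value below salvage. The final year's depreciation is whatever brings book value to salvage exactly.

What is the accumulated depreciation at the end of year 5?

Depreciable base = $88,719 − $8,800 = $79,919.
Year 1: DB = ⌊$88,719 × 200%/9⌋ = $19,715; SL = ⌊$79,919/9⌋ = $8,879 → take DB $19,715. Book value $69,004.
Year 2: DB = ⌊$69,004 × 200%/9⌋ = $15,334; SL = ⌊$60,204/8⌋ = $7,525 → take DB $15,334. Book value $53,670.
Year 3: DB = ⌊$53,670 × 200%/9⌋ = $11,926; SL = ⌊$44,870/7⌋ = $6,410 → take DB $11,926. Book value $41,744.
Year 4: DB = ⌊$41,744 × 200%/9⌋ = $9,276; SL = ⌊$32,944/6⌋ = $5,490 → take DB $9,276. Book value $32,468.
Year 5: DB = ⌊$32,468 × 200%/9⌋ = $7,215; SL = ⌊$23,668/5⌋ = $4,733 → take DB $7,215. Book value $25,253.
Accumulated through year 5 = $88,719 − $25,253 = $63,466.

$63,466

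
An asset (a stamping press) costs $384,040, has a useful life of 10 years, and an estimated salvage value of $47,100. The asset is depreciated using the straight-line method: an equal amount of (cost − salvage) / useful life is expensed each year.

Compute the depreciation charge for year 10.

Depreciable base = $384,040 − $47,100 = $336,940.
Annual expense = $336,940 / 10 = $33,694.

$33,694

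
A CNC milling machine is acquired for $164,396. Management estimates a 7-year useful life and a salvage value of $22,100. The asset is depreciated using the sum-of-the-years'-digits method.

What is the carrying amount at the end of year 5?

Depreciable base = $164,396 − $22,100 = $142,296.
Sum of the years' digits = 7+6+5+4+3+2+1 = 28.
Year 1: $142,296 × 7/28 = $35,574. Book value $128,822.
Year 2: $142,296 × 6/28 = $30,492. Book value $98,330.
Year 3: $142,296 × 5/28 = $25,410. Book value $72,920.
Year 4: $142,296 × 4/28 = $20,328. Book value $52,592.
Year 5: $142,296 × 3/28 = $15,246. Book value $37,346.

$37,346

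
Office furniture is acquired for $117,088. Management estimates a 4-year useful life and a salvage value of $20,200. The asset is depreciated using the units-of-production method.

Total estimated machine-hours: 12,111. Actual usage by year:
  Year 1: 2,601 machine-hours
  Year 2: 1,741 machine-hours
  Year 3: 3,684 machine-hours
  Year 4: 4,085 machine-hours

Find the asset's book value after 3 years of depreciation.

Depreciable base = $117,088 − $20,200 = $96,888.
Rate = $96,888 / 12,111 machine-hours = $8 per machine-hour.
Year 1: 2,601 × $8 = $20,808. Book value $96,280.
Year 2: 1,741 × $8 = $13,928. Book value $82,352.
Year 3: 3,684 × $8 = $29,472. Book value $52,880.

$52,880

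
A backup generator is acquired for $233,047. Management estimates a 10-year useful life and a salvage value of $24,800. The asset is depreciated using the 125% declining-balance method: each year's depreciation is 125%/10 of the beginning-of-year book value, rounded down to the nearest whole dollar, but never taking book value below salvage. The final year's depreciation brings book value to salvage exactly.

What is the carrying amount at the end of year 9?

$70,070

Depreciable base = $233,047 − $24,800 = $208,247.
Year 1: ⌊$233,047 × 125%/10⌋ = $29,130. Book value $203,917.
Year 2: ⌊$203,917 × 125%/10⌋ = $25,489. Book value $178,428.
Year 3: ⌊$178,428 × 125%/10⌋ = $22,303. Book value $156,125.
Year 4: ⌊$156,125 × 125%/10⌋ = $19,515. Book value $136,610.
Year 5: ⌊$136,610 × 125%/10⌋ = $17,076. Book value $119,534.
Year 6: ⌊$119,534 × 125%/10⌋ = $14,941. Book value $104,593.
Year 7: ⌊$104,593 × 125%/10⌋ = $13,074. Book value $91,519.
Year 8: ⌊$91,519 × 125%/10⌋ = $11,439. Book value $80,080.
Year 9: ⌊$80,080 × 125%/10⌋ = $10,010. Book value $70,070.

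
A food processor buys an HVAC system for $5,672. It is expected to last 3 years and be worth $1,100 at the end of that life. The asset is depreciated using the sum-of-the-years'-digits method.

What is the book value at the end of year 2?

$1,862

Depreciable base = $5,672 − $1,100 = $4,572.
Sum of the years' digits = 3+2+1 = 6.
Year 1: $4,572 × 3/6 = $2,286. Book value $3,386.
Year 2: $4,572 × 2/6 = $1,524. Book value $1,862.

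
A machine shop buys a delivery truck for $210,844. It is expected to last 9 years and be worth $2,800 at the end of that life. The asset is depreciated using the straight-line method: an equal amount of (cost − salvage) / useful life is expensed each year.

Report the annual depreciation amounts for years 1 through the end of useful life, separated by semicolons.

$23,116; $23,116; $23,116; $23,116; $23,116; $23,116; $23,116; $23,116; $23,116

Depreciable base = $210,844 − $2,800 = $208,044.
Annual expense = $208,044 / 9 = $23,116.
End of year 1: book value $187,728.
End of year 2: book value $164,612.
End of year 3: book value $141,496.
End of year 4: book value $118,380.
End of year 5: book value $95,264.
End of year 6: book value $72,148.
End of year 7: book value $49,032.
End of year 8: book value $25,916.
End of year 9: book value $2,800.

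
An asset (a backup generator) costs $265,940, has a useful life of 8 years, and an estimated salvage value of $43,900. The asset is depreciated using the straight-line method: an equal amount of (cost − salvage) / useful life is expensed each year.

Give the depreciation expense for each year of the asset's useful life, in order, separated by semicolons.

Depreciable base = $265,940 − $43,900 = $222,040.
Annual expense = $222,040 / 8 = $27,755.
End of year 1: book value $238,185.
End of year 2: book value $210,430.
End of year 3: book value $182,675.
End of year 4: book value $154,920.
End of year 5: book value $127,165.
End of year 6: book value $99,410.
End of year 7: book value $71,655.
End of year 8: book value $43,900.

$27,755; $27,755; $27,755; $27,755; $27,755; $27,755; $27,755; $27,755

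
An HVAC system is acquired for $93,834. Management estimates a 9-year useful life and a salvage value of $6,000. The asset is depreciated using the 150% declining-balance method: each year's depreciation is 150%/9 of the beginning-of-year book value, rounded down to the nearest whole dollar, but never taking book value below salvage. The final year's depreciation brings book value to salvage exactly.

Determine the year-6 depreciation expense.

Depreciable base = $93,834 − $6,000 = $87,834.
Year 1: ⌊$93,834 × 150%/9⌋ = $15,639. Book value $78,195.
Year 2: ⌊$78,195 × 150%/9⌋ = $13,032. Book value $65,163.
Year 3: ⌊$65,163 × 150%/9⌋ = $10,860. Book value $54,303.
Year 4: ⌊$54,303 × 150%/9⌋ = $9,050. Book value $45,253.
Year 5: ⌊$45,253 × 150%/9⌋ = $7,542. Book value $37,711.
Year 6: ⌊$37,711 × 150%/9⌋ = $6,285. Book value $31,426.

$6,285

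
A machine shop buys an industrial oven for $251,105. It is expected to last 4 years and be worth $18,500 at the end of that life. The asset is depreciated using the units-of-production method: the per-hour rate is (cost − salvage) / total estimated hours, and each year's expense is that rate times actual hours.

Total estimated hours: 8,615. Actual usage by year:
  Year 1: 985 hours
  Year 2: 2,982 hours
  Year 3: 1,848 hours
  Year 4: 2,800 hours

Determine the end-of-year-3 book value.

$94,100

Depreciable base = $251,105 − $18,500 = $232,605.
Rate = $232,605 / 8,615 hours = $27 per hour.
Year 1: 985 × $27 = $26,595. Book value $224,510.
Year 2: 2,982 × $27 = $80,514. Book value $143,996.
Year 3: 1,848 × $27 = $49,896. Book value $94,100.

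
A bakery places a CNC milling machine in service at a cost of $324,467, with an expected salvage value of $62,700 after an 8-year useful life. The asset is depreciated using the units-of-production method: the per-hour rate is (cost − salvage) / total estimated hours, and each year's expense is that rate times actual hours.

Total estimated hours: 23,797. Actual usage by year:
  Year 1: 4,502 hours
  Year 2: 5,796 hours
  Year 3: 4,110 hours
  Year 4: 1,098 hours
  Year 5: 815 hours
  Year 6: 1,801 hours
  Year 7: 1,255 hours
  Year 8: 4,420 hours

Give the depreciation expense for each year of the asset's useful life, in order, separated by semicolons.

$49,522; $63,756; $45,210; $12,078; $8,965; $19,811; $13,805; $48,620

Depreciable base = $324,467 − $62,700 = $261,767.
Rate = $261,767 / 23,797 hours = $11 per hour.
Year 1: 4,502 × $11 = $49,522. Book value $274,945.
Year 2: 5,796 × $11 = $63,756. Book value $211,189.
Year 3: 4,110 × $11 = $45,210. Book value $165,979.
Year 4: 1,098 × $11 = $12,078. Book value $153,901.
Year 5: 815 × $11 = $8,965. Book value $144,936.
Year 6: 1,801 × $11 = $19,811. Book value $125,125.
Year 7: 1,255 × $11 = $13,805. Book value $111,320.
Year 8: 4,420 × $11 = $48,620. Book value $62,700.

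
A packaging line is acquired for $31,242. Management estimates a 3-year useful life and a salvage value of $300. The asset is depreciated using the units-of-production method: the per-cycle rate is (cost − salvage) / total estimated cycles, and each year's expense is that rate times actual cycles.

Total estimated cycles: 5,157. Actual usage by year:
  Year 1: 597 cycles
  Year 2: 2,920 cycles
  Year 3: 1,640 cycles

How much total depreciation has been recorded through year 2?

$21,102

Depreciable base = $31,242 − $300 = $30,942.
Rate = $30,942 / 5,157 cycles = $6 per cycle.
Year 1: 597 × $6 = $3,582. Book value $27,660.
Year 2: 2,920 × $6 = $17,520. Book value $10,140.
Accumulated through year 2 = $31,242 − $10,140 = $21,102.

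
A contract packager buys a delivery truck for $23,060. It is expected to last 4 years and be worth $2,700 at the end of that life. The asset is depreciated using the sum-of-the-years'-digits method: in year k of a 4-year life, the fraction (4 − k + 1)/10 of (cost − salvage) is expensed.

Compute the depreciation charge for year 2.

Depreciable base = $23,060 − $2,700 = $20,360.
Sum of the years' digits = 4+3+2+1 = 10.
Year 1: $20,360 × 4/10 = $8,144. Book value $14,916.
Year 2: $20,360 × 3/10 = $6,108. Book value $8,808.

$6,108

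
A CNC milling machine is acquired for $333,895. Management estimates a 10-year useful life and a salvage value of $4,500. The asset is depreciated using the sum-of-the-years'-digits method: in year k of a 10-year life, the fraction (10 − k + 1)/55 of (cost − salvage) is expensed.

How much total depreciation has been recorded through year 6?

Depreciable base = $333,895 − $4,500 = $329,395.
Sum of the years' digits = 10+9+8+7+6+5+4+3+2+1 = 55.
Year 1: $329,395 × 10/55 = $59,890. Book value $274,005.
Year 2: $329,395 × 9/55 = $53,901. Book value $220,104.
Year 3: $329,395 × 8/55 = $47,912. Book value $172,192.
Year 4: $329,395 × 7/55 = $41,923. Book value $130,269.
Year 5: $329,395 × 6/55 = $35,934. Book value $94,335.
Year 6: $329,395 × 5/55 = $29,945. Book value $64,390.
Accumulated through year 6 = $333,895 − $64,390 = $269,505.

$269,505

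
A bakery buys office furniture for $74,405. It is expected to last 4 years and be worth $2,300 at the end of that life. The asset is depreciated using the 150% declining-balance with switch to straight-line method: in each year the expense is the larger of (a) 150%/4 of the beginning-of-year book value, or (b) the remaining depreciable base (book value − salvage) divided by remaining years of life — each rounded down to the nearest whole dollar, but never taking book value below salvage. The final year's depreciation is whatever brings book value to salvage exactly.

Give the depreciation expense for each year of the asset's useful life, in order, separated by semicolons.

$27,901; $17,439; $13,382; $13,383

Depreciable base = $74,405 − $2,300 = $72,105.
Year 1: DB = ⌊$74,405 × 150%/4⌋ = $27,901; SL = ⌊$72,105/4⌋ = $18,026 → take DB $27,901. Book value $46,504.
Year 2: DB = ⌊$46,504 × 150%/4⌋ = $17,439; SL = ⌊$44,204/3⌋ = $14,734 → take DB $17,439. Book value $29,065.
Year 3: DB = ⌊$29,065 × 150%/4⌋ = $10,899; SL = ⌊$26,765/2⌋ = $13,382 → take SL $13,382. Book value $15,683.
Year 4 (final): $15,683 − $2,300 = $13,383. Book value $2,300.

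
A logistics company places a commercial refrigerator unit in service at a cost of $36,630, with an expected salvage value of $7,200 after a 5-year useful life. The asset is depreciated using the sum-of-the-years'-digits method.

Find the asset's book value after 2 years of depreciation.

$18,972

Depreciable base = $36,630 − $7,200 = $29,430.
Sum of the years' digits = 5+4+3+2+1 = 15.
Year 1: $29,430 × 5/15 = $9,810. Book value $26,820.
Year 2: $29,430 × 4/15 = $7,848. Book value $18,972.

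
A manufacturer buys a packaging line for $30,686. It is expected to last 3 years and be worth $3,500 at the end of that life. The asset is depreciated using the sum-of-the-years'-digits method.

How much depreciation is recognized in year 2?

Depreciable base = $30,686 − $3,500 = $27,186.
Sum of the years' digits = 3+2+1 = 6.
Year 1: $27,186 × 3/6 = $13,593. Book value $17,093.
Year 2: $27,186 × 2/6 = $9,062. Book value $8,031.

$9,062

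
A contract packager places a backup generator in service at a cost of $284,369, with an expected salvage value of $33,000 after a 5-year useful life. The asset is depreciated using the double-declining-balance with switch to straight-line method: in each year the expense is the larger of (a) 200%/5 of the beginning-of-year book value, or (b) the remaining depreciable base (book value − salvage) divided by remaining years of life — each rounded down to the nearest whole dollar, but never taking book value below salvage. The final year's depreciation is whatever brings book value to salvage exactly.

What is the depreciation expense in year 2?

Depreciable base = $284,369 − $33,000 = $251,369.
Year 1: DB = ⌊$284,369 × 200%/5⌋ = $113,747; SL = ⌊$251,369/5⌋ = $50,273 → take DB $113,747. Book value $170,622.
Year 2: DB = ⌊$170,622 × 200%/5⌋ = $68,248; SL = ⌊$137,622/4⌋ = $34,405 → take DB $68,248. Book value $102,374.

$68,248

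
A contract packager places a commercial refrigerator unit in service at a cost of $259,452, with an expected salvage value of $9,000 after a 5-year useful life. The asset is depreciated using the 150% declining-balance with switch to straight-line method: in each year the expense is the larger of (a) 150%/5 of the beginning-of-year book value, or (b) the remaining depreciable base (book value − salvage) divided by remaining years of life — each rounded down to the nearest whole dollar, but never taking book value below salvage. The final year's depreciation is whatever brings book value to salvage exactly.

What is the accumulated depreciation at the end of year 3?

$171,697

Depreciable base = $259,452 − $9,000 = $250,452.
Year 1: DB = ⌊$259,452 × 150%/5⌋ = $77,835; SL = ⌊$250,452/5⌋ = $50,090 → take DB $77,835. Book value $181,617.
Year 2: DB = ⌊$181,617 × 150%/5⌋ = $54,485; SL = ⌊$172,617/4⌋ = $43,154 → take DB $54,485. Book value $127,132.
Year 3: DB = ⌊$127,132 × 150%/5⌋ = $38,139; SL = ⌊$118,132/3⌋ = $39,377 → take SL $39,377. Book value $87,755.
Accumulated through year 3 = $259,452 − $87,755 = $171,697.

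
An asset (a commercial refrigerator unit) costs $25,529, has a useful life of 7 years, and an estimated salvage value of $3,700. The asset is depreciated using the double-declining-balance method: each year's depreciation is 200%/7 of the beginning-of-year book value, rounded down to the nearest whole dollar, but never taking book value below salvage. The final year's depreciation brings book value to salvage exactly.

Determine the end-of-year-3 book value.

$9,304

Depreciable base = $25,529 − $3,700 = $21,829.
Year 1: ⌊$25,529 × 200%/7⌋ = $7,294. Book value $18,235.
Year 2: ⌊$18,235 × 200%/7⌋ = $5,210. Book value $13,025.
Year 3: ⌊$13,025 × 200%/7⌋ = $3,721. Book value $9,304.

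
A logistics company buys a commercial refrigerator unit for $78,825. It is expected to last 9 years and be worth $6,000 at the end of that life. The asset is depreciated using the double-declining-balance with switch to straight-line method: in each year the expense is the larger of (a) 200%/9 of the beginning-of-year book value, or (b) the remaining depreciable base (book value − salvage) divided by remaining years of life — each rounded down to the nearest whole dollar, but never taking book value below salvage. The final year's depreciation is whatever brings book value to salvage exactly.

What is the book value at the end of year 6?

$17,451

Depreciable base = $78,825 − $6,000 = $72,825.
Year 1: DB = ⌊$78,825 × 200%/9⌋ = $17,516; SL = ⌊$72,825/9⌋ = $8,091 → take DB $17,516. Book value $61,309.
Year 2: DB = ⌊$61,309 × 200%/9⌋ = $13,624; SL = ⌊$55,309/8⌋ = $6,913 → take DB $13,624. Book value $47,685.
Year 3: DB = ⌊$47,685 × 200%/9⌋ = $10,596; SL = ⌊$41,685/7⌋ = $5,955 → take DB $10,596. Book value $37,089.
Year 4: DB = ⌊$37,089 × 200%/9⌋ = $8,242; SL = ⌊$31,089/6⌋ = $5,181 → take DB $8,242. Book value $28,847.
Year 5: DB = ⌊$28,847 × 200%/9⌋ = $6,410; SL = ⌊$22,847/5⌋ = $4,569 → take DB $6,410. Book value $22,437.
Year 6: DB = ⌊$22,437 × 200%/9⌋ = $4,986; SL = ⌊$16,437/4⌋ = $4,109 → take DB $4,986. Book value $17,451.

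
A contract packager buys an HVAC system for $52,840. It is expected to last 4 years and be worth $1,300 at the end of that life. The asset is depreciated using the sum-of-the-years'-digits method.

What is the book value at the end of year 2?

Depreciable base = $52,840 − $1,300 = $51,540.
Sum of the years' digits = 4+3+2+1 = 10.
Year 1: $51,540 × 4/10 = $20,616. Book value $32,224.
Year 2: $51,540 × 3/10 = $15,462. Book value $16,762.

$16,762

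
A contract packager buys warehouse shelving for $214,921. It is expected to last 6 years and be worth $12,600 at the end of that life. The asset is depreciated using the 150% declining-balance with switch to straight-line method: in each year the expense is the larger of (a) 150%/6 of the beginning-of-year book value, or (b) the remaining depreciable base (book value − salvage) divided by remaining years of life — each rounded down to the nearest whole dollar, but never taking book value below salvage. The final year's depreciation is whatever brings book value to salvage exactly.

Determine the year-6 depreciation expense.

$26,024

Depreciable base = $214,921 − $12,600 = $202,321.
Year 1: DB = ⌊$214,921 × 150%/6⌋ = $53,730; SL = ⌊$202,321/6⌋ = $33,720 → take DB $53,730. Book value $161,191.
Year 2: DB = ⌊$161,191 × 150%/6⌋ = $40,297; SL = ⌊$148,591/5⌋ = $29,718 → take DB $40,297. Book value $120,894.
Year 3: DB = ⌊$120,894 × 150%/6⌋ = $30,223; SL = ⌊$108,294/4⌋ = $27,073 → take DB $30,223. Book value $90,671.
Year 4: DB = ⌊$90,671 × 150%/6⌋ = $22,667; SL = ⌊$78,071/3⌋ = $26,023 → take SL $26,023. Book value $64,648.
Year 5: DB = ⌊$64,648 × 150%/6⌋ = $16,162; SL = ⌊$52,048/2⌋ = $26,024 → take SL $26,024. Book value $38,624.
Year 6 (final): $38,624 − $12,600 = $26,024. Book value $12,600.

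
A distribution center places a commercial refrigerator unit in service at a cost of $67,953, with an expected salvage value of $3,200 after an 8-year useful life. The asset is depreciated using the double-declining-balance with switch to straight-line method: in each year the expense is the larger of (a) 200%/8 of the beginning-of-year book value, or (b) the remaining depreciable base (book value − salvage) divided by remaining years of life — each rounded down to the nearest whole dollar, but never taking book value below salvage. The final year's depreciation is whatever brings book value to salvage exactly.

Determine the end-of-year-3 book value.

$28,668

Depreciable base = $67,953 − $3,200 = $64,753.
Year 1: DB = ⌊$67,953 × 200%/8⌋ = $16,988; SL = ⌊$64,753/8⌋ = $8,094 → take DB $16,988. Book value $50,965.
Year 2: DB = ⌊$50,965 × 200%/8⌋ = $12,741; SL = ⌊$47,765/7⌋ = $6,823 → take DB $12,741. Book value $38,224.
Year 3: DB = ⌊$38,224 × 200%/8⌋ = $9,556; SL = ⌊$35,024/6⌋ = $5,837 → take DB $9,556. Book value $28,668.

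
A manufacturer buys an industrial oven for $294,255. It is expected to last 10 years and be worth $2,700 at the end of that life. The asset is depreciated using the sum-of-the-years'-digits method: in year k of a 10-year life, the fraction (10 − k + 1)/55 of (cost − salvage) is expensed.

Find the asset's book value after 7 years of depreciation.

$34,506

Depreciable base = $294,255 − $2,700 = $291,555.
Sum of the years' digits = 10+9+8+7+6+5+4+3+2+1 = 55.
Year 1: $291,555 × 10/55 = $53,010. Book value $241,245.
Year 2: $291,555 × 9/55 = $47,709. Book value $193,536.
Year 3: $291,555 × 8/55 = $42,408. Book value $151,128.
Year 4: $291,555 × 7/55 = $37,107. Book value $114,021.
Year 5: $291,555 × 6/55 = $31,806. Book value $82,215.
Year 6: $291,555 × 5/55 = $26,505. Book value $55,710.
Year 7: $291,555 × 4/55 = $21,204. Book value $34,506.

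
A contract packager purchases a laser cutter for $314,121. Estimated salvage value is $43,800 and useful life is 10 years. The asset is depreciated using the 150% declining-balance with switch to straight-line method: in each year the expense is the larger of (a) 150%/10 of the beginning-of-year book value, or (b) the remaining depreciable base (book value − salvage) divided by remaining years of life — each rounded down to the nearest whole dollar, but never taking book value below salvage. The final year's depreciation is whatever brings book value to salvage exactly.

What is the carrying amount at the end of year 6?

$118,473

Depreciable base = $314,121 − $43,800 = $270,321.
Year 1: DB = ⌊$314,121 × 150%/10⌋ = $47,118; SL = ⌊$270,321/10⌋ = $27,032 → take DB $47,118. Book value $267,003.
Year 2: DB = ⌊$267,003 × 150%/10⌋ = $40,050; SL = ⌊$223,203/9⌋ = $24,800 → take DB $40,050. Book value $226,953.
Year 3: DB = ⌊$226,953 × 150%/10⌋ = $34,042; SL = ⌊$183,153/8⌋ = $22,894 → take DB $34,042. Book value $192,911.
Year 4: DB = ⌊$192,911 × 150%/10⌋ = $28,936; SL = ⌊$149,111/7⌋ = $21,301 → take DB $28,936. Book value $163,975.
Year 5: DB = ⌊$163,975 × 150%/10⌋ = $24,596; SL = ⌊$120,175/6⌋ = $20,029 → take DB $24,596. Book value $139,379.
Year 6: DB = ⌊$139,379 × 150%/10⌋ = $20,906; SL = ⌊$95,579/5⌋ = $19,115 → take DB $20,906. Book value $118,473.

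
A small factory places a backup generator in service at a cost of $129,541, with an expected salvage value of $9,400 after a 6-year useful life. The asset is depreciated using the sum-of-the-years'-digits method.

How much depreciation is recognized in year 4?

$17,163

Depreciable base = $129,541 − $9,400 = $120,141.
Sum of the years' digits = 6+5+4+3+2+1 = 21.
Year 1: $120,141 × 6/21 = $34,326. Book value $95,215.
Year 2: $120,141 × 5/21 = $28,605. Book value $66,610.
Year 3: $120,141 × 4/21 = $22,884. Book value $43,726.
Year 4: $120,141 × 3/21 = $17,163. Book value $26,563.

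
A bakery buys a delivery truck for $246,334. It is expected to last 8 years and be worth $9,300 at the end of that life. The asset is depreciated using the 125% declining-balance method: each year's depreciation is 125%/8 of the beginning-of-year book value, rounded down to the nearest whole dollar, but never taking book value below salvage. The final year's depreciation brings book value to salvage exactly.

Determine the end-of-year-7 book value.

Depreciable base = $246,334 − $9,300 = $237,034.
Year 1: ⌊$246,334 × 125%/8⌋ = $38,489. Book value $207,845.
Year 2: ⌊$207,845 × 125%/8⌋ = $32,475. Book value $175,370.
Year 3: ⌊$175,370 × 125%/8⌋ = $27,401. Book value $147,969.
Year 4: ⌊$147,969 × 125%/8⌋ = $23,120. Book value $124,849.
Year 5: ⌊$124,849 × 125%/8⌋ = $19,507. Book value $105,342.
Year 6: ⌊$105,342 × 125%/8⌋ = $16,459. Book value $88,883.
Year 7: ⌊$88,883 × 125%/8⌋ = $13,887. Book value $74,996.

$74,996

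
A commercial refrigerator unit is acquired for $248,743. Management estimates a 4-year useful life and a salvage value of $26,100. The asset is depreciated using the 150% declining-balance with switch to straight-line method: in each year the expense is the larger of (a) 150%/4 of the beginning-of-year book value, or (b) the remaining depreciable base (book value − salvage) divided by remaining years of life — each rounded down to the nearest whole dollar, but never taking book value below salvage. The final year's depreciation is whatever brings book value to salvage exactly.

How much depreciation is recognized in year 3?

Depreciable base = $248,743 − $26,100 = $222,643.
Year 1: DB = ⌊$248,743 × 150%/4⌋ = $93,278; SL = ⌊$222,643/4⌋ = $55,660 → take DB $93,278. Book value $155,465.
Year 2: DB = ⌊$155,465 × 150%/4⌋ = $58,299; SL = ⌊$129,365/3⌋ = $43,121 → take DB $58,299. Book value $97,166.
Year 3: DB = ⌊$97,166 × 150%/4⌋ = $36,437; SL = ⌊$71,066/2⌋ = $35,533 → take DB $36,437. Book value $60,729.

$36,437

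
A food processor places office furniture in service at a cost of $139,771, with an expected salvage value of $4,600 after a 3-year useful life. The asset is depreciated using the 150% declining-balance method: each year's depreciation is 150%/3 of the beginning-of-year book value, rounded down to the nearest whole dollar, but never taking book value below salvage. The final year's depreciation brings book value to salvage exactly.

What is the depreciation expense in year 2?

Depreciable base = $139,771 − $4,600 = $135,171.
Year 1: ⌊$139,771 × 150%/3⌋ = $69,885. Book value $69,886.
Year 2: ⌊$69,886 × 150%/3⌋ = $34,943. Book value $34,943.

$34,943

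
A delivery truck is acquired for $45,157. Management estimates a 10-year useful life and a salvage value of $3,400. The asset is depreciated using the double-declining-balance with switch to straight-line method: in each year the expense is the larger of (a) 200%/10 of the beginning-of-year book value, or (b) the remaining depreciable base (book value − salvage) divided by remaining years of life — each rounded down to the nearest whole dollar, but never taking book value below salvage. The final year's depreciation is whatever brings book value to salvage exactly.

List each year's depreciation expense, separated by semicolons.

Depreciable base = $45,157 − $3,400 = $41,757.
Year 1: DB = ⌊$45,157 × 200%/10⌋ = $9,031; SL = ⌊$41,757/10⌋ = $4,175 → take DB $9,031. Book value $36,126.
Year 2: DB = ⌊$36,126 × 200%/10⌋ = $7,225; SL = ⌊$32,726/9⌋ = $3,636 → take DB $7,225. Book value $28,901.
Year 3: DB = ⌊$28,901 × 200%/10⌋ = $5,780; SL = ⌊$25,501/8⌋ = $3,187 → take DB $5,780. Book value $23,121.
Year 4: DB = ⌊$23,121 × 200%/10⌋ = $4,624; SL = ⌊$19,721/7⌋ = $2,817 → take DB $4,624. Book value $18,497.
Year 5: DB = ⌊$18,497 × 200%/10⌋ = $3,699; SL = ⌊$15,097/6⌋ = $2,516 → take DB $3,699. Book value $14,798.
Year 6: DB = ⌊$14,798 × 200%/10⌋ = $2,959; SL = ⌊$11,398/5⌋ = $2,279 → take DB $2,959. Book value $11,839.
Year 7: DB = ⌊$11,839 × 200%/10⌋ = $2,367; SL = ⌊$8,439/4⌋ = $2,109 → take DB $2,367. Book value $9,472.
Year 8: DB = ⌊$9,472 × 200%/10⌋ = $1,894; SL = ⌊$6,072/3⌋ = $2,024 → take SL $2,024. Book value $7,448.
Year 9: DB = ⌊$7,448 × 200%/10⌋ = $1,489; SL = ⌊$4,048/2⌋ = $2,024 → take SL $2,024. Book value $5,424.
Year 10 (final): $5,424 − $3,400 = $2,024. Book value $3,400.

$9,031; $7,225; $5,780; $4,624; $3,699; $2,959; $2,367; $2,024; $2,024; $2,024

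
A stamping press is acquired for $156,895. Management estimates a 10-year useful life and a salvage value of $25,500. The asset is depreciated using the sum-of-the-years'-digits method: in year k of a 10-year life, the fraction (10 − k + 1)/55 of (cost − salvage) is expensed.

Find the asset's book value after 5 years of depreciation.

$61,335

Depreciable base = $156,895 − $25,500 = $131,395.
Sum of the years' digits = 10+9+8+7+6+5+4+3+2+1 = 55.
Year 1: $131,395 × 10/55 = $23,890. Book value $133,005.
Year 2: $131,395 × 9/55 = $21,501. Book value $111,504.
Year 3: $131,395 × 8/55 = $19,112. Book value $92,392.
Year 4: $131,395 × 7/55 = $16,723. Book value $75,669.
Year 5: $131,395 × 6/55 = $14,334. Book value $61,335.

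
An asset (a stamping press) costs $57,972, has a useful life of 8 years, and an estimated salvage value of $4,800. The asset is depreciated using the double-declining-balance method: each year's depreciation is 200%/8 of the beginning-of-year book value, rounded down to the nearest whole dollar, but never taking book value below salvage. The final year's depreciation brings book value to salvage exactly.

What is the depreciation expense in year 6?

Depreciable base = $57,972 − $4,800 = $53,172.
Year 1: ⌊$57,972 × 200%/8⌋ = $14,493. Book value $43,479.
Year 2: ⌊$43,479 × 200%/8⌋ = $10,869. Book value $32,610.
Year 3: ⌊$32,610 × 200%/8⌋ = $8,152. Book value $24,458.
Year 4: ⌊$24,458 × 200%/8⌋ = $6,114. Book value $18,344.
Year 5: ⌊$18,344 × 200%/8⌋ = $4,586. Book value $13,758.
Year 6: ⌊$13,758 × 200%/8⌋ = $3,439. Book value $10,319.

$3,439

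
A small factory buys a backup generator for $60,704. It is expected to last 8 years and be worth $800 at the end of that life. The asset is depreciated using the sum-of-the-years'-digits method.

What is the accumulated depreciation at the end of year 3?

$34,944

Depreciable base = $60,704 − $800 = $59,904.
Sum of the years' digits = 8+7+6+5+4+3+2+1 = 36.
Year 1: $59,904 × 8/36 = $13,312. Book value $47,392.
Year 2: $59,904 × 7/36 = $11,648. Book value $35,744.
Year 3: $59,904 × 6/36 = $9,984. Book value $25,760.
Accumulated through year 3 = $60,704 − $25,760 = $34,944.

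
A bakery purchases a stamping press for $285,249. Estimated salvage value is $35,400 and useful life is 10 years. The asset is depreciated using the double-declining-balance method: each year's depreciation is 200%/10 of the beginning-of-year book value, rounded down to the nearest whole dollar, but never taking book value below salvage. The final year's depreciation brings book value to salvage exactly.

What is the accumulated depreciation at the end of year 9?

Depreciable base = $285,249 − $35,400 = $249,849.
Year 1: ⌊$285,249 × 200%/10⌋ = $57,049. Book value $228,200.
Year 2: ⌊$228,200 × 200%/10⌋ = $45,640. Book value $182,560.
Year 3: ⌊$182,560 × 200%/10⌋ = $36,512. Book value $146,048.
Year 4: ⌊$146,048 × 200%/10⌋ = $29,209. Book value $116,839.
Year 5: ⌊$116,839 × 200%/10⌋ = $23,367. Book value $93,472.
Year 6: ⌊$93,472 × 200%/10⌋ = $18,694. Book value $74,778.
Year 7: ⌊$74,778 × 200%/10⌋ = $14,955. Book value $59,823.
Year 8: ⌊$59,823 × 200%/10⌋ = $11,964. Book value $47,859.
Year 9: ⌊$47,859 × 200%/10⌋ = $9,571. Book value $38,288.
Accumulated through year 9 = $285,249 − $38,288 = $246,961.

$246,961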